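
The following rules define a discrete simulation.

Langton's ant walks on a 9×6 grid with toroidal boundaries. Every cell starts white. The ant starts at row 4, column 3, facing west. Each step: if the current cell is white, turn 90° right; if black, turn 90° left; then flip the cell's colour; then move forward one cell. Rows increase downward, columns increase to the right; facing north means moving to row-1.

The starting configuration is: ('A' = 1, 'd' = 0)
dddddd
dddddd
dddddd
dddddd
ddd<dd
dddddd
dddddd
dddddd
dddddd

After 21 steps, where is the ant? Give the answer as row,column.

t=0: dddddd
dddddd
dddddd
dddddd
ddd<dd
dddddd
dddddd
dddddd
dddddd
t=1: dddddd
dddddd
dddddd
ddd^dd
dddAdd
dddddd
dddddd
dddddd
dddddd
t=2: dddddd
dddddd
dddddd
dddA>d
dddAdd
dddddd
dddddd
dddddd
dddddd
t=3: dddddd
dddddd
dddddd
dddAAd
dddAvd
dddddd
dddddd
dddddd
dddddd
t=4: dddddd
dddddd
dddddd
dddAAd
ddd<Ad
dddddd
dddddd
dddddd
dddddd
t=5: dddddd
dddddd
dddddd
dddAAd
ddddAd
dddvdd
dddddd
dddddd
dddddd
t=6: dddddd
dddddd
dddddd
dddAAd
ddddAd
dd<Add
dddddd
dddddd
dddddd
t=7: dddddd
dddddd
dddddd
dddAAd
dd^dAd
ddAAdd
dddddd
dddddd
dddddd
t=8: dddddd
dddddd
dddddd
dddAAd
ddA>Ad
ddAAdd
dddddd
dddddd
dddddd
t=9: dddddd
dddddd
dddddd
dddAAd
ddAAAd
ddAvdd
dddddd
dddddd
dddddd
t=10: dddddd
dddddd
dddddd
dddAAd
ddAAAd
ddAd>d
dddddd
dddddd
dddddd
t=11: dddddd
dddddd
dddddd
dddAAd
ddAAAd
ddAdAd
ddddvd
dddddd
dddddd
t=12: dddddd
dddddd
dddddd
dddAAd
ddAAAd
ddAdAd
ddd<Ad
dddddd
dddddd
t=13: dddddd
dddddd
dddddd
dddAAd
ddAAAd
ddA^Ad
dddAAd
dddddd
dddddd
t=14: dddddd
dddddd
dddddd
dddAAd
ddAAAd
ddAA>d
dddAAd
dddddd
dddddd
t=15: dddddd
dddddd
dddddd
dddAAd
ddAA^d
ddAAdd
dddAAd
dddddd
dddddd
t=16: dddddd
dddddd
dddddd
dddAAd
ddA<dd
ddAAdd
dddAAd
dddddd
dddddd
t=17: dddddd
dddddd
dddddd
dddAAd
ddAddd
ddAvdd
dddAAd
dddddd
dddddd
t=18: dddddd
dddddd
dddddd
dddAAd
ddAddd
ddAd>d
dddAAd
dddddd
dddddd
t=19: dddddd
dddddd
dddddd
dddAAd
ddAddd
ddAdAd
dddAvd
dddddd
dddddd
t=20: dddddd
dddddd
dddddd
dddAAd
ddAddd
ddAdAd
dddAd>
dddddd
dddddd
t=21: dddddd
dddddd
dddddd
dddAAd
ddAddd
ddAdAd
dddAdA
dddddv
dddddd

7,5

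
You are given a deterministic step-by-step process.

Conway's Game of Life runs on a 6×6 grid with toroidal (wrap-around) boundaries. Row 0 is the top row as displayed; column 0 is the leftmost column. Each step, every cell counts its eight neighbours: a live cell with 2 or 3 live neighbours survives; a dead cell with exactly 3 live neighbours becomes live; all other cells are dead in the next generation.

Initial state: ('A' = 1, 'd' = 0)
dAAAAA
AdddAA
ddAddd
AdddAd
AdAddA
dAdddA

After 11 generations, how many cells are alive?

1

0) dAAAAA
AdddAA
ddAddd
AdddAd
AdAddA
dAdddA
1) dAAAdd
Addddd
AAdAAd
AddAdd
ddddAd
dddddd
2) dAAddd
AdddAA
AAAAAd
AAAAdd
dddddd
ddAAdd
3) AAAdAA
ddddAd
dddddd
AdddAA
dddddd
dAAAdd
4) AdddAA
AAdAAd
ddddAd
dddddA
AAAAAA
dddAAA
5) dAAddd
AAdAdd
AddAAd
dAAddd
dAAddd
dddddd
6) AAAddd
AddAAA
AddAAA
Addddd
dAAddd
dddddd
7) AAAAAd
dddddd
dAdAdd
AdAAAd
dAdddd
Addddd
8) AAAAdA
AdddAd
dAdAAd
AddAAd
AAAAdA
AddAdA
9) ddAAdd
dddddd
AAAddd
dddddd
dddddd
dddddd
10) dddddd
dddAdd
dAdddd
dAdddd
dddddd
dddddd
11) dddddd
dddddd
ddAddd
dddddd
dddddd
dddddd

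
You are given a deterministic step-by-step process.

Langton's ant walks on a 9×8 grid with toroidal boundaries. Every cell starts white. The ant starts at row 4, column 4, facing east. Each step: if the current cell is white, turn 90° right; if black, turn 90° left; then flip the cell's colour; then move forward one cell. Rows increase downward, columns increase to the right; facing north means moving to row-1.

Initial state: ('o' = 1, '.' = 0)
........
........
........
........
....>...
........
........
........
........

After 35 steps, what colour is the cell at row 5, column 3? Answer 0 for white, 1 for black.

[0] ........
........
........
........
....>...
........
........
........
........
[1] ........
........
........
........
....o...
....v...
........
........
........
[2] ........
........
........
........
....o...
...<o...
........
........
........
[3] ........
........
........
........
...^o...
...oo...
........
........
........
[4] ........
........
........
........
...o>...
...oo...
........
........
........
[5] ........
........
........
....^...
...o....
...oo...
........
........
........
[6] ........
........
........
....o>..
...o....
...oo...
........
........
........
[7] ........
........
........
....oo..
...o.v..
...oo...
........
........
........
[8] ........
........
........
....oo..
...o<o..
...oo...
........
........
........
[9] ........
........
........
....^o..
...ooo..
...oo...
........
........
........
[10] ........
........
........
...<.o..
...ooo..
...oo...
........
........
........
[11] ........
........
...^....
...o.o..
...ooo..
...oo...
........
........
........
[12] ........
........
...o>...
...o.o..
...ooo..
...oo...
........
........
........
[13] ........
........
...oo...
...ovo..
...ooo..
...oo...
........
........
........
[14] ........
........
...oo...
...<oo..
...ooo..
...oo...
........
........
........
[15] ........
........
...oo...
....oo..
...voo..
...oo...
........
........
........
[16] ........
........
...oo...
....oo..
....>o..
...oo...
........
........
........
[17] ........
........
...oo...
....^o..
.....o..
...oo...
........
........
........
[18] ........
........
...oo...
...<.o..
.....o..
...oo...
........
........
........
[19] ........
........
...^o...
...o.o..
.....o..
...oo...
........
........
........
[20] ........
........
..<.o...
...o.o..
.....o..
...oo...
........
........
........
[21] ........
..^.....
..o.o...
...o.o..
.....o..
...oo...
........
........
........
[22] ........
..o>....
..o.o...
...o.o..
.....o..
...oo...
........
........
........
[23] ........
..oo....
..ovo...
...o.o..
.....o..
...oo...
........
........
........
[24] ........
..oo....
..<oo...
...o.o..
.....o..
...oo...
........
........
........
[25] ........
..oo....
...oo...
..vo.o..
.....o..
...oo...
........
........
........
[26] ........
..oo....
...oo...
.<oo.o..
.....o..
...oo...
........
........
........
[27] ........
..oo....
.^.oo...
.ooo.o..
.....o..
...oo...
........
........
........
[28] ........
..oo....
.o>oo...
.ooo.o..
.....o..
...oo...
........
........
........
[29] ........
..oo....
.oooo...
.ovo.o..
.....o..
...oo...
........
........
........
[30] ........
..oo....
.oooo...
.o.>.o..
.....o..
...oo...
........
........
........
[31] ........
..oo....
.oo^o...
.o...o..
.....o..
...oo...
........
........
........
[32] ........
..oo....
.o<.o...
.o...o..
.....o..
...oo...
........
........
........
[33] ........
..oo....
.o..o...
.ov..o..
.....o..
...oo...
........
........
........
[34] ........
..oo....
.o..o...
.<o..o..
.....o..
...oo...
........
........
........
[35] ........
..oo....
.o..o...
..o..o..
.v...o..
...oo...
........
........
........

1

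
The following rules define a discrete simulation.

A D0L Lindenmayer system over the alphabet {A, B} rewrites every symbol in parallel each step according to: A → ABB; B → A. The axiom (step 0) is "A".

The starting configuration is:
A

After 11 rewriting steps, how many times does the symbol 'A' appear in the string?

k=0  A
k=1  ABB
k=2  ABBAA
k=3  ABBAAABBABB
k=4  ABBAAABBABBABBAAABBAA
k=5  ABBAAABBABBABBAAABBAAABBAAABBABBABBAAABBABB
k=6  ABBAAABBABBABBAAABBAAABBAAABBABBABBAAABBABBABBAAABBABBABBAAABBAAABBAAABBABBABBAAABBAA
k=7  ABBAAABBABBABBAAABBAAABBAAABBABBABBAAABBABBABBAAABBABBABBA…BABBABBAAABBABBABBAAABBABBABBAAABBAAABBAAABBABBABBAAABBABB  (len 171)
k=8  ABBAAABBABBABBAAABBAAABBAAABBABBABBAAABBABBABBAAABBABBABBA…BBABBABBAAABBABBABBAAABBABBABBAAABBAAABBAAABBABBABBAAABBAA  (len 341)
k=9  ABBAAABBABBABBAAABBAAABBAAABBABBABBAAABBABBABBAAABBABBABBA…BABBABBAAABBABBABBAAABBABBABBAAABBAAABBAAABBABBABBAAABBABB  (len 683)
k=10  ABBAAABBABBABBAAABBAAABBAAABBABBABBAAABBABBABBAAABBABBABBA…BBABBABBAAABBABBABBAAABBABBABBAAABBAAABBAAABBABBABBAAABBAA  (len 1365)
k=11  ABBAAABBABBABBAAABBAAABBAAABBABBABBAAABBABBABBAAABBABBABBA…BABBABBAAABBABBABBAAABBABBABBAAABBAAABBAAABBABBABBAAABBABB  (len 2731)

1365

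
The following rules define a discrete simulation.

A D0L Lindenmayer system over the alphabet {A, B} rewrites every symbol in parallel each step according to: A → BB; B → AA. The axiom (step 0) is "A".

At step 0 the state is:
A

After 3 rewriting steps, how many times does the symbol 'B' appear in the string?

step 0: A
step 1: BB
step 2: AAAA
step 3: BBBBBBBB

8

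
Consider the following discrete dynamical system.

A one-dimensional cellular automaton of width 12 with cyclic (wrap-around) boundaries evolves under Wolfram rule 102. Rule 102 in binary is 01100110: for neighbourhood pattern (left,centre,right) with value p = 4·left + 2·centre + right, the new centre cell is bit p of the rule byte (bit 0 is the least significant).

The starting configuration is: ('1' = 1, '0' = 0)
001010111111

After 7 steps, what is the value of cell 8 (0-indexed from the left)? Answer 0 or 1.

k=0  001010111111
k=1  011111000001
k=2  100001000011
k=3  100011000100
k=4  100101001101
k=5  101111010110
k=6  110001111011
k=7  010010001100

1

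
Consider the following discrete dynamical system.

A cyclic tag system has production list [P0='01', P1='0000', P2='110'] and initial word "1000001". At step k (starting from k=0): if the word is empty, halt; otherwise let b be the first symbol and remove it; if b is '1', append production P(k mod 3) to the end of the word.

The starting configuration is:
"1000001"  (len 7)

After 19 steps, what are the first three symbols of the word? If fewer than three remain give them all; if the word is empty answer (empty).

[0] "1000001"  (len 7)
[1] "00000101"  (len 8)
[2] "0000101"  (len 7)
[3] "000101"  (len 6)
[4] "00101"  (len 5)
[5] "0101"  (len 4)
[6] "101"  (len 3)
[7] "0101"  (len 4)
[8] "101"  (len 3)
[9] "01110"  (len 5)
[10] "1110"  (len 4)
[11] "1100000"  (len 7)
[12] "100000110"  (len 9)
[13] "0000011001"  (len 10)
[14] "000011001"  (len 9)
[15] "00011001"  (len 8)
[16] "0011001"  (len 7)
[17] "011001"  (len 6)
[18] "11001"  (len 5)
[19] "100101"  (len 6)

100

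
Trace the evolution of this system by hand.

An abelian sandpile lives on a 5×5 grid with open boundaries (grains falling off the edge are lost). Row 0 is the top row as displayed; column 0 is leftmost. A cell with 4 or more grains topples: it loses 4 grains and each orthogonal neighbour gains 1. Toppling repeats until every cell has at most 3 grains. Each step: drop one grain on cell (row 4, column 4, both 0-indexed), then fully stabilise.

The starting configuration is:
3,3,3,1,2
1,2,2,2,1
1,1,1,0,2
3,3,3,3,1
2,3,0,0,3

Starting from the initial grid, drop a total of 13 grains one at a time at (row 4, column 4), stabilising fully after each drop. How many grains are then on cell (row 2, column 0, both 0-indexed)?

2

t=0: 3,3,3,1,2
1,2,2,2,1
1,1,1,0,2
3,3,3,3,1
2,3,0,0,3
t=1: 3,3,3,1,2
1,2,2,2,1
1,1,1,0,2
3,3,3,3,2
2,3,0,1,0
t=2: 3,3,3,1,2
1,2,2,2,1
1,1,1,0,2
3,3,3,3,2
2,3,0,1,1
t=3: 3,3,3,1,2
1,2,2,2,1
1,1,1,0,2
3,3,3,3,2
2,3,0,1,2
t=4: 3,3,3,1,2
1,2,2,2,1
1,1,1,0,2
3,3,3,3,2
2,3,0,1,3
t=5: 3,3,3,1,2
1,2,2,2,1
1,1,1,0,2
3,3,3,3,3
2,3,0,2,0
t=6: 3,3,3,1,2
1,2,2,2,1
1,1,1,0,2
3,3,3,3,3
2,3,0,2,1
t=7: 3,3,3,1,2
1,2,2,2,1
1,1,1,0,2
3,3,3,3,3
2,3,0,2,2
t=8: 3,3,3,1,2
1,2,2,2,1
1,1,1,0,2
3,3,3,3,3
2,3,0,2,3
t=9: 3,3,3,1,2
1,2,2,2,1
2,2,2,1,3
1,2,1,2,1
0,1,3,0,2
t=10: 3,3,3,1,2
1,2,2,2,1
2,2,2,1,3
1,2,1,2,1
0,1,3,0,3
t=11: 3,3,3,1,2
1,2,2,2,1
2,2,2,1,3
1,2,1,2,2
0,1,3,1,0
t=12: 3,3,3,1,2
1,2,2,2,1
2,2,2,1,3
1,2,1,2,2
0,1,3,1,1
t=13: 3,3,3,1,2
1,2,2,2,1
2,2,2,1,3
1,2,1,2,2
0,1,3,1,2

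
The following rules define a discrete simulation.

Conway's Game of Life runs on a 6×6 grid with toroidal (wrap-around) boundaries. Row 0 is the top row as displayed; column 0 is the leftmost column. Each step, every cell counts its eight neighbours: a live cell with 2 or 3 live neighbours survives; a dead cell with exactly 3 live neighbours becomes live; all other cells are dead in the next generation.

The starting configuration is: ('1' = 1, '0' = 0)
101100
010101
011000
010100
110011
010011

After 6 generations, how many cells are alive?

step 0: 101100
010101
011000
010100
110011
010011
step 1: 000100
000110
010110
000111
010100
000000
step 2: 000110
000000
000000
100001
001100
001000
step 3: 000100
000000
000000
000000
011100
001010
step 4: 000100
000000
000000
001000
011100
010010
step 5: 000000
000000
000000
011100
010100
010010
step 6: 000000
000000
001000
010100
110110
001000

8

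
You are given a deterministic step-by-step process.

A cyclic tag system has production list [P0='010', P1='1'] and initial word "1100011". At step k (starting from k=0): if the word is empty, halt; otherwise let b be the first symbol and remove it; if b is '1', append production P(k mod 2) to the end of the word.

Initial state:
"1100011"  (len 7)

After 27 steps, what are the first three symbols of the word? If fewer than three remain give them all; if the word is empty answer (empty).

k=0  "1100011"  (len 7)
k=1  "100011010"  (len 9)
k=2  "000110101"  (len 9)
k=3  "00110101"  (len 8)
k=4  "0110101"  (len 7)
k=5  "110101"  (len 6)
k=6  "101011"  (len 6)
k=7  "01011010"  (len 8)
k=8  "1011010"  (len 7)
k=9  "011010010"  (len 9)
k=10  "11010010"  (len 8)
k=11  "1010010010"  (len 10)
k=12  "0100100101"  (len 10)
k=13  "100100101"  (len 9)
k=14  "001001011"  (len 9)
k=15  "01001011"  (len 8)
k=16  "1001011"  (len 7)
k=17  "001011010"  (len 9)
k=18  "01011010"  (len 8)
k=19  "1011010"  (len 7)
k=20  "0110101"  (len 7)
k=21  "110101"  (len 6)
k=22  "101011"  (len 6)
k=23  "01011010"  (len 8)
k=24  "1011010"  (len 7)
k=25  "011010010"  (len 9)
k=26  "11010010"  (len 8)
k=27  "1010010010"  (len 10)

101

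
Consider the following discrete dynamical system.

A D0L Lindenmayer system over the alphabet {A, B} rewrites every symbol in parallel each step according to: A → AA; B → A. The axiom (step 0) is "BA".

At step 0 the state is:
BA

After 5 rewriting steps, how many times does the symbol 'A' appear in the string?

[0] BA
[1] AAA
[2] AAAAAA
[3] AAAAAAAAAAAA
[4] AAAAAAAAAAAAAAAAAAAAAAAA
[5] AAAAAAAAAAAAAAAAAAAAAAAAAAAAAAAAAAAAAAAAAAAAAAAA

48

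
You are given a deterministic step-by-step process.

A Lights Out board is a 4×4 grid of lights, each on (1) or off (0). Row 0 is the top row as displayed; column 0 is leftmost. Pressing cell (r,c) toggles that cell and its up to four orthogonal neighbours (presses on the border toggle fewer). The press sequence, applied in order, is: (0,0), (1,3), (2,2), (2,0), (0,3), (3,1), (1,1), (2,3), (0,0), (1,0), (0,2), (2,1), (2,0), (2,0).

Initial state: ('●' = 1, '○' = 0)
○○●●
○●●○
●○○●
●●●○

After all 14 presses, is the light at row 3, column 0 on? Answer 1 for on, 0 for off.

1

step 0: ○○●●
○●●○
●○○●
●●●○
step 1: ●●●●
●●●○
●○○●
●●●○
step 2: ●●●○
●●○●
●○○○
●●●○
step 3: ●●●○
●●●●
●●●●
●●○○
step 4: ●●●○
○●●●
○○●●
○●○○
step 5: ●●○●
○●●○
○○●●
○●○○
step 6: ●●○●
○●●○
○●●●
●○●○
step 7: ●○○●
●○○○
○○●●
●○●○
step 8: ●○○●
●○○●
○○○○
●○●●
step 9: ○●○●
○○○●
○○○○
●○●●
step 10: ●●○●
●●○●
●○○○
●○●●
step 11: ●○●○
●●●●
●○○○
●○●●
step 12: ●○●○
●○●●
○●●○
●●●●
step 13: ●○●○
○○●●
●○●○
○●●●
step 14: ●○●○
●○●●
○●●○
●●●●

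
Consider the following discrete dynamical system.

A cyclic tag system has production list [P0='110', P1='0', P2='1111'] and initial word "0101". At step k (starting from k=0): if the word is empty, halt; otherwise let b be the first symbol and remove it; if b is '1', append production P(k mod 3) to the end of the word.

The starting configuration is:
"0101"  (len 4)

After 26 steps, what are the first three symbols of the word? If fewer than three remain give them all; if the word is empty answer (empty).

111

t=0: "0101"  (len 4)
t=1: "101"  (len 3)
t=2: "010"  (len 3)
t=3: "10"  (len 2)
t=4: "0110"  (len 4)
t=5: "110"  (len 3)
t=6: "101111"  (len 6)
t=7: "01111110"  (len 8)
t=8: "1111110"  (len 7)
t=9: "1111101111"  (len 10)
t=10: "111101111110"  (len 12)
t=11: "111011111100"  (len 12)
t=12: "110111111001111"  (len 15)
t=13: "10111111001111110"  (len 17)
t=14: "01111110011111100"  (len 17)
t=15: "1111110011111100"  (len 16)
t=16: "111110011111100110"  (len 18)
t=17: "111100111111001100"  (len 18)
t=18: "111001111110011001111"  (len 21)
t=19: "11001111110011001111110"  (len 23)
t=20: "10011111100110011111100"  (len 23)
t=21: "00111111001100111111001111"  (len 26)
t=22: "0111111001100111111001111"  (len 25)
t=23: "111111001100111111001111"  (len 24)
t=24: "111110011001111110011111111"  (len 27)
t=25: "11110011001111110011111111110"  (len 29)
t=26: "11100110011111100111111111100"  (len 29)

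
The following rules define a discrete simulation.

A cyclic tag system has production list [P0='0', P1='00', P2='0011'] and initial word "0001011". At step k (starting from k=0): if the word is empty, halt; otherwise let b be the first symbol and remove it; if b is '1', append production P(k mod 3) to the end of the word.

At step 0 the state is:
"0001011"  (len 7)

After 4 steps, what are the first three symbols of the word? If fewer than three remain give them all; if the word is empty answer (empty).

011

k=0  "0001011"  (len 7)
k=1  "001011"  (len 6)
k=2  "01011"  (len 5)
k=3  "1011"  (len 4)
k=4  "0110"  (len 4)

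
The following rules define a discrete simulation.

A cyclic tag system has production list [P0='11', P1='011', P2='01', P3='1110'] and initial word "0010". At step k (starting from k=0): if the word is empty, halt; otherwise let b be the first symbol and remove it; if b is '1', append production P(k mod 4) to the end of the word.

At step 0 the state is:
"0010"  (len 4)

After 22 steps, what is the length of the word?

21

step 0: "0010"  (len 4)
step 1: "010"  (len 3)
step 2: "10"  (len 2)
step 3: "001"  (len 3)
step 4: "01"  (len 2)
step 5: "1"  (len 1)
step 6: "011"  (len 3)
step 7: "11"  (len 2)
step 8: "11110"  (len 5)
step 9: "111011"  (len 6)
step 10: "11011011"  (len 8)
step 11: "101101101"  (len 9)
step 12: "011011011110"  (len 12)
step 13: "11011011110"  (len 11)
step 14: "1011011110011"  (len 13)
step 15: "01101111001101"  (len 14)
step 16: "1101111001101"  (len 13)
step 17: "10111100110111"  (len 14)
step 18: "0111100110111011"  (len 16)
step 19: "111100110111011"  (len 15)
step 20: "111001101110111110"  (len 18)
step 21: "1100110111011111011"  (len 19)
step 22: "100110111011111011011"  (len 21)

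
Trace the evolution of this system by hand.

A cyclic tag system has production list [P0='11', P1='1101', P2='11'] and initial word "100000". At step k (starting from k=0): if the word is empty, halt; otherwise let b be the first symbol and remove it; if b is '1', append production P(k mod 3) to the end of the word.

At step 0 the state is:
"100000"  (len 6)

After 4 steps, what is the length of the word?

4

[0] "100000"  (len 6)
[1] "0000011"  (len 7)
[2] "000011"  (len 6)
[3] "00011"  (len 5)
[4] "0011"  (len 4)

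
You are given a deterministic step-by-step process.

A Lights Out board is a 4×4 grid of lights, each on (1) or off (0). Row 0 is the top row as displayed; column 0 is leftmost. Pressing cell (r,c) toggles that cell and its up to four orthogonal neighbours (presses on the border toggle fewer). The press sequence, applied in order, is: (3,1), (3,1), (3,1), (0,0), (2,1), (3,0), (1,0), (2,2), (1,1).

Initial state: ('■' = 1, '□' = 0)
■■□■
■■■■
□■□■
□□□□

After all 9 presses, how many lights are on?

k=0  ■■□■
■■■■
□■□■
□□□□
k=1  ■■□■
■■■■
□□□■
■■■□
k=2  ■■□■
■■■■
□■□■
□□□□
k=3  ■■□■
■■■■
□□□■
■■■□
k=4  □□□■
□■■■
□□□■
■■■□
k=5  □□□■
□□■■
■■■■
■□■□
k=6  □□□■
□□■■
□■■■
□■■□
k=7  ■□□■
■■■■
■■■■
□■■□
k=8  ■□□■
■■□■
■□□□
□■□□
k=9  ■■□■
□□■■
■■□□
□■□□

8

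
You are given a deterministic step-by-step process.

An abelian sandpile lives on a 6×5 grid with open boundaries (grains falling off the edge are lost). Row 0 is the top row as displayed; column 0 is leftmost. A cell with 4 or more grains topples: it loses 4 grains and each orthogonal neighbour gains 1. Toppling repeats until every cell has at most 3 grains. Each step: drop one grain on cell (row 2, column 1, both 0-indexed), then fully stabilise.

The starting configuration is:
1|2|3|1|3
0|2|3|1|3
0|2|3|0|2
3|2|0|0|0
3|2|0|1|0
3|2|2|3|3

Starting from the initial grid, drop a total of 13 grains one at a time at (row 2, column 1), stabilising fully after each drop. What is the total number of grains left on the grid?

55

gen 0: 1|2|3|1|3
0|2|3|1|3
0|2|3|0|2
3|2|0|0|0
3|2|0|1|0
3|2|2|3|3
gen 1: 1|2|3|1|3
0|2|3|1|3
0|3|3|0|2
3|2|0|0|0
3|2|0|1|0
3|2|2|3|3
gen 2: 2|0|1|2|3
1|1|2|2|3
1|2|1|1|2
3|3|1|0|0
3|2|0|1|0
3|2|2|3|3
gen 3: 2|0|1|2|3
1|1|2|2|3
1|3|1|1|2
3|3|1|0|0
3|2|0|1|0
3|2|2|3|3
gen 4: 2|0|1|2|3
1|2|2|2|3
3|1|2|1|2
1|2|2|0|0
2|1|1|1|0
1|0|3|3|3
gen 5: 2|0|1|2|3
1|2|2|2|3
3|2|2|1|2
1|2|2|0|0
2|1|1|1|0
1|0|3|3|3
gen 6: 2|0|1|2|3
1|2|2|2|3
3|3|2|1|2
1|2|2|0|0
2|1|1|1|0
1|0|3|3|3
gen 7: 2|0|1|2|3
2|3|2|2|3
0|1|3|1|2
2|3|2|0|0
2|1|1|1|0
1|0|3|3|3
gen 8: 2|0|1|2|3
2|3|2|2|3
0|2|3|1|2
2|3|2|0|0
2|1|1|1|0
1|0|3|3|3
gen 9: 2|0|1|2|3
2|3|2|2|3
0|3|3|1|2
2|3|2|0|0
2|1|1|1|0
1|0|3|3|3
gen 10: 2|1|2|2|3
3|1|0|3|3
1|3|2|2|2
3|1|0|1|0
2|2|2|1|0
1|0|3|3|3
gen 11: 2|1|2|2|3
3|2|0|3|3
2|0|3|2|2
3|2|0|1|0
2|2|2|1|0
1|0|3|3|3
gen 12: 2|1|2|2|3
3|2|0|3|3
2|1|3|2|2
3|2|0|1|0
2|2|2|1|0
1|0|3|3|3
gen 13: 2|1|2|2|3
3|2|0|3|3
2|2|3|2|2
3|2|0|1|0
2|2|2|1|0
1|0|3|3|3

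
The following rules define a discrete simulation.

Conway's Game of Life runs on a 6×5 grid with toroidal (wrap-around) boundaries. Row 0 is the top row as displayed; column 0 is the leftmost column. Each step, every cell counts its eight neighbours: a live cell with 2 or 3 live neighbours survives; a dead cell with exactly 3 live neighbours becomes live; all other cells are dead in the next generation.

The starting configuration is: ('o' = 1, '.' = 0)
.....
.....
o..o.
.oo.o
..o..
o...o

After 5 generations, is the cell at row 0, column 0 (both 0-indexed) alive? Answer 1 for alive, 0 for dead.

1

[0] .....
.....
o..o.
.oo.o
..o..
o...o
[1] .....
.....
ooooo
ooo.o
..o.o
.....
[2] .....
ooooo
.....
.....
..o.o
.....
[3] ooooo
ooooo
ooooo
.....
.....
.....
[4] .....
.....
.....
ooooo
.....
ooooo
[5] ooooo
.....
ooooo
ooooo
.....
ooooo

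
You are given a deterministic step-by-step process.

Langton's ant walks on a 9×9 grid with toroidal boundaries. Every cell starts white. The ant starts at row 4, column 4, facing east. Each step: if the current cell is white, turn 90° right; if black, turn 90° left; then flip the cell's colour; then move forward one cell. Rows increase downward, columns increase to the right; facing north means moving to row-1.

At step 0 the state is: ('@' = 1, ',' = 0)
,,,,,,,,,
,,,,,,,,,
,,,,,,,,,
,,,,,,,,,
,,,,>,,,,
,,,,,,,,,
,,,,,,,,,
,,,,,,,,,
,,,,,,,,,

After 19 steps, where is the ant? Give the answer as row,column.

2,3

0) ,,,,,,,,,
,,,,,,,,,
,,,,,,,,,
,,,,,,,,,
,,,,>,,,,
,,,,,,,,,
,,,,,,,,,
,,,,,,,,,
,,,,,,,,,
1) ,,,,,,,,,
,,,,,,,,,
,,,,,,,,,
,,,,,,,,,
,,,,@,,,,
,,,,v,,,,
,,,,,,,,,
,,,,,,,,,
,,,,,,,,,
2) ,,,,,,,,,
,,,,,,,,,
,,,,,,,,,
,,,,,,,,,
,,,,@,,,,
,,,<@,,,,
,,,,,,,,,
,,,,,,,,,
,,,,,,,,,
3) ,,,,,,,,,
,,,,,,,,,
,,,,,,,,,
,,,,,,,,,
,,,^@,,,,
,,,@@,,,,
,,,,,,,,,
,,,,,,,,,
,,,,,,,,,
4) ,,,,,,,,,
,,,,,,,,,
,,,,,,,,,
,,,,,,,,,
,,,@>,,,,
,,,@@,,,,
,,,,,,,,,
,,,,,,,,,
,,,,,,,,,
5) ,,,,,,,,,
,,,,,,,,,
,,,,,,,,,
,,,,^,,,,
,,,@,,,,,
,,,@@,,,,
,,,,,,,,,
,,,,,,,,,
,,,,,,,,,
6) ,,,,,,,,,
,,,,,,,,,
,,,,,,,,,
,,,,@>,,,
,,,@,,,,,
,,,@@,,,,
,,,,,,,,,
,,,,,,,,,
,,,,,,,,,
7) ,,,,,,,,,
,,,,,,,,,
,,,,,,,,,
,,,,@@,,,
,,,@,v,,,
,,,@@,,,,
,,,,,,,,,
,,,,,,,,,
,,,,,,,,,
8) ,,,,,,,,,
,,,,,,,,,
,,,,,,,,,
,,,,@@,,,
,,,@<@,,,
,,,@@,,,,
,,,,,,,,,
,,,,,,,,,
,,,,,,,,,
9) ,,,,,,,,,
,,,,,,,,,
,,,,,,,,,
,,,,^@,,,
,,,@@@,,,
,,,@@,,,,
,,,,,,,,,
,,,,,,,,,
,,,,,,,,,
10) ,,,,,,,,,
,,,,,,,,,
,,,,,,,,,
,,,<,@,,,
,,,@@@,,,
,,,@@,,,,
,,,,,,,,,
,,,,,,,,,
,,,,,,,,,
11) ,,,,,,,,,
,,,,,,,,,
,,,^,,,,,
,,,@,@,,,
,,,@@@,,,
,,,@@,,,,
,,,,,,,,,
,,,,,,,,,
,,,,,,,,,
12) ,,,,,,,,,
,,,,,,,,,
,,,@>,,,,
,,,@,@,,,
,,,@@@,,,
,,,@@,,,,
,,,,,,,,,
,,,,,,,,,
,,,,,,,,,
13) ,,,,,,,,,
,,,,,,,,,
,,,@@,,,,
,,,@v@,,,
,,,@@@,,,
,,,@@,,,,
,,,,,,,,,
,,,,,,,,,
,,,,,,,,,
14) ,,,,,,,,,
,,,,,,,,,
,,,@@,,,,
,,,<@@,,,
,,,@@@,,,
,,,@@,,,,
,,,,,,,,,
,,,,,,,,,
,,,,,,,,,
15) ,,,,,,,,,
,,,,,,,,,
,,,@@,,,,
,,,,@@,,,
,,,v@@,,,
,,,@@,,,,
,,,,,,,,,
,,,,,,,,,
,,,,,,,,,
16) ,,,,,,,,,
,,,,,,,,,
,,,@@,,,,
,,,,@@,,,
,,,,>@,,,
,,,@@,,,,
,,,,,,,,,
,,,,,,,,,
,,,,,,,,,
17) ,,,,,,,,,
,,,,,,,,,
,,,@@,,,,
,,,,^@,,,
,,,,,@,,,
,,,@@,,,,
,,,,,,,,,
,,,,,,,,,
,,,,,,,,,
18) ,,,,,,,,,
,,,,,,,,,
,,,@@,,,,
,,,<,@,,,
,,,,,@,,,
,,,@@,,,,
,,,,,,,,,
,,,,,,,,,
,,,,,,,,,
19) ,,,,,,,,,
,,,,,,,,,
,,,^@,,,,
,,,@,@,,,
,,,,,@,,,
,,,@@,,,,
,,,,,,,,,
,,,,,,,,,
,,,,,,,,,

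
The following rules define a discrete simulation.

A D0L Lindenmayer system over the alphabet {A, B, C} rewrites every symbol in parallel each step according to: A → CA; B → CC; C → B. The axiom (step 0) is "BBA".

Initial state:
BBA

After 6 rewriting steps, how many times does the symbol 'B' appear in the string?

k=0  BBA
k=1  CCCCCA
k=2  BBBBBCA
k=3  CCCCCCCCCCBCA
k=4  BBBBBBBBBBCCBCA
k=5  CCCCCCCCCCCCCCCCCCCCBBCCBCA
k=6  BBBBBBBBBBBBBBBBBBBBCCCCBBCCBCA

23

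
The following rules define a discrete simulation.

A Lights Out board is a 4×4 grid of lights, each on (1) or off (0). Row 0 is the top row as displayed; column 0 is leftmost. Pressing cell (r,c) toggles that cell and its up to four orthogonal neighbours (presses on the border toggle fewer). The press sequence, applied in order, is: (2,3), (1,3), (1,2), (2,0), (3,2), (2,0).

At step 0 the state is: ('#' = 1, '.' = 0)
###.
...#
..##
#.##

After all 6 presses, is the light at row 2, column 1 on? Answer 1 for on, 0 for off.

0) ###.
...#
..##
#.##
1) ###.
....
....
#.#.
2) ####
..##
...#
#.#.
3) ##.#
.#..
..##
#.#.
4) ##.#
##..
####
..#.
5) ##.#
##..
##.#
.#.#
6) ##.#
.#..
...#
##.#

0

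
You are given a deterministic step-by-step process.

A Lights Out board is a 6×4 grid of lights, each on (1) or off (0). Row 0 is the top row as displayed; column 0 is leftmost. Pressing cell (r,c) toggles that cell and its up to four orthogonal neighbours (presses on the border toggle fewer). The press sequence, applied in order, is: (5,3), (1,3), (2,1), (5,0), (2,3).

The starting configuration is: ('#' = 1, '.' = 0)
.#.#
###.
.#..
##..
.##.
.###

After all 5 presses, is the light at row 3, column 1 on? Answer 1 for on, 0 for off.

gen 0: .#.#
###.
.#..
##..
.##.
.###
gen 1: .#.#
###.
.#..
##..
.###
.#..
gen 2: .#..
##.#
.#.#
##..
.###
.#..
gen 3: .#..
#..#
#.##
#...
.###
.#..
gen 4: .#..
#..#
#.##
#...
####
#...
gen 5: .#..
#...
#...
#..#
####
#...

0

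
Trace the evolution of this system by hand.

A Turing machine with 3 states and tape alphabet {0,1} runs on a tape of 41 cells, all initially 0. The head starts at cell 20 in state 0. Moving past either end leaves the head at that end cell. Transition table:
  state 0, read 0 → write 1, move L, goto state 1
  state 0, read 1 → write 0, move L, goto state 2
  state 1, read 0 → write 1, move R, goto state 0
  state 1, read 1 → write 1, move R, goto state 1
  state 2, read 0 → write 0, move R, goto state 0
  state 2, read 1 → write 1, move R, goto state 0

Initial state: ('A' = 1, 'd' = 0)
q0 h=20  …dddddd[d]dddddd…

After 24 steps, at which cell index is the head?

0) q0 h=20  …dddddd[d]dddddd…
1) q1 h=19  …dddddd[d]Addddd…
2) q0 h=20  …dddddA[A]dddddd…
3) q2 h=19  …dddddd[A]dddddd…
4) q0 h=20  …dddddA[d]dddddd…
5) q1 h=19  …dddddd[A]Addddd…
6) q1 h=20  …dddddA[A]dddddd…
7) q1 h=21  …ddddAA[d]dddddd…
8) q0 h=22  …dddAAA[d]dddddd…
9) q1 h=21  …ddddAA[A]Addddd…
10) q1 h=22  …dddAAA[A]dddddd…
11) q1 h=23  …ddAAAA[d]dddddd…
12) q0 h=24  …dAAAAA[d]dddddd…
13) q1 h=23  …ddAAAA[A]Addddd…
14) q1 h=24  …dAAAAA[A]dddddd…
15) q1 h=25  …AAAAAA[d]dddddd…
16) q0 h=26  …AAAAAA[d]dddddd…
17) q1 h=25  …AAAAAA[A]Addddd…
18) q1 h=26  …AAAAAA[A]dddddd…
19) q1 h=27  …AAAAAA[d]dddddd…
20) q0 h=28  …AAAAAA[d]dddddd…
21) q1 h=27  …AAAAAA[A]Addddd…
22) q1 h=28  …AAAAAA[A]dddddd…
23) q1 h=29  …AAAAAA[d]dddddd…
24) q0 h=30  …AAAAAA[d]dddddd…

30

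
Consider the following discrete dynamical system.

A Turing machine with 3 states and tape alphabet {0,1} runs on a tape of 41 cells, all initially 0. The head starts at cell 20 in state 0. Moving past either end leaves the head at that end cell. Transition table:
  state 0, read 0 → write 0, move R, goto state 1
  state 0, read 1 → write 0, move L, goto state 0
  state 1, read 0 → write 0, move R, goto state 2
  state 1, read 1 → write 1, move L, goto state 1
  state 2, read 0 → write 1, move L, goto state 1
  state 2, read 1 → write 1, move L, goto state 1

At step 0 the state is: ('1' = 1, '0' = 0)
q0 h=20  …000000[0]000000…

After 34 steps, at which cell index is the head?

22

0) q0 h=20  …000000[0]000000…
1) q1 h=21  …000000[0]000000…
2) q2 h=22  …000000[0]000000…
3) q1 h=21  …000000[0]100000…
4) q2 h=22  …000000[1]000000…
5) q1 h=21  …000000[0]100000…
6) q2 h=22  …000000[1]000000…
7) q1 h=21  …000000[0]100000…
8) q2 h=22  …000000[1]000000…
9) q1 h=21  …000000[0]100000…
10) q2 h=22  …000000[1]000000…
11) q1 h=21  …000000[0]100000…
12) q2 h=22  …000000[1]000000…
13) q1 h=21  …000000[0]100000…
14) q2 h=22  …000000[1]000000…
15) q1 h=21  …000000[0]100000…
16) q2 h=22  …000000[1]000000…
17) q1 h=21  …000000[0]100000…
18) q2 h=22  …000000[1]000000…
19) q1 h=21  …000000[0]100000…
20) q2 h=22  …000000[1]000000…
21) q1 h=21  …000000[0]100000…
22) q2 h=22  …000000[1]000000…
23) q1 h=21  …000000[0]100000…
24) q2 h=22  …000000[1]000000…
25) q1 h=21  …000000[0]100000…
26) q2 h=22  …000000[1]000000…
27) q1 h=21  …000000[0]100000…
28) q2 h=22  …000000[1]000000…
29) q1 h=21  …000000[0]100000…
30) q2 h=22  …000000[1]000000…
31) q1 h=21  …000000[0]100000…
32) q2 h=22  …000000[1]000000…
33) q1 h=21  …000000[0]100000…
34) q2 h=22  …000000[1]000000…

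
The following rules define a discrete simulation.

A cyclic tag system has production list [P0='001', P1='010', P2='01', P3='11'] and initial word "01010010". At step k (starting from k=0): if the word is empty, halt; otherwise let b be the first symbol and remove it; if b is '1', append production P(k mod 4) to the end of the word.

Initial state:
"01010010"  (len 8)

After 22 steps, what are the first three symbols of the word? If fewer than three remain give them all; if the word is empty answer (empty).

101

[0] "01010010"  (len 8)
[1] "1010010"  (len 7)
[2] "010010010"  (len 9)
[3] "10010010"  (len 8)
[4] "001001011"  (len 9)
[5] "01001011"  (len 8)
[6] "1001011"  (len 7)
[7] "00101101"  (len 8)
[8] "0101101"  (len 7)
[9] "101101"  (len 6)
[10] "01101010"  (len 8)
[11] "1101010"  (len 7)
[12] "10101011"  (len 8)
[13] "0101011001"  (len 10)
[14] "101011001"  (len 9)
[15] "0101100101"  (len 10)
[16] "101100101"  (len 9)
[17] "01100101001"  (len 11)
[18] "1100101001"  (len 10)
[19] "10010100101"  (len 11)
[20] "001010010111"  (len 12)
[21] "01010010111"  (len 11)
[22] "1010010111"  (len 10)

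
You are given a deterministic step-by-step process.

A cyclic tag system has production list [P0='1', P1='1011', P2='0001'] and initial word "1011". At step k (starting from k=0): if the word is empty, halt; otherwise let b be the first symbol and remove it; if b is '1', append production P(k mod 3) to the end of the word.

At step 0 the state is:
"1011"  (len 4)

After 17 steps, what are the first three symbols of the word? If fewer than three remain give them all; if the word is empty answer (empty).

111

gen 0: "1011"  (len 4)
gen 1: "0111"  (len 4)
gen 2: "111"  (len 3)
gen 3: "110001"  (len 6)
gen 4: "100011"  (len 6)
gen 5: "000111011"  (len 9)
gen 6: "00111011"  (len 8)
gen 7: "0111011"  (len 7)
gen 8: "111011"  (len 6)
gen 9: "110110001"  (len 9)
gen 10: "101100011"  (len 9)
gen 11: "011000111011"  (len 12)
gen 12: "11000111011"  (len 11)
gen 13: "10001110111"  (len 11)
gen 14: "00011101111011"  (len 14)
gen 15: "0011101111011"  (len 13)
gen 16: "011101111011"  (len 12)
gen 17: "11101111011"  (len 11)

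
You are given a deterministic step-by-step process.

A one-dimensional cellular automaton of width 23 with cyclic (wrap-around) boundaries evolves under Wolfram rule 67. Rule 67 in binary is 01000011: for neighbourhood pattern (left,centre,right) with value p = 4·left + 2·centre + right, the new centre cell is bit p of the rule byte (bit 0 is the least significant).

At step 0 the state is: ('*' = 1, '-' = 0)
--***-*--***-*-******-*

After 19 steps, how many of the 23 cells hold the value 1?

step 0: --***-*--***-*-******-*
step 1: -*--*---*--*--------*--
step 2: *--*--**--*--*******--*
step 3: *-*--*-*-*--*------*-*-
step 4: ----*------*--*****----
step 5: ****--*****--*----*-***
step 6: ---*-*----*-*--***-----
step 7: ***----***----*--*-****
step 8: --*-***--*-***--*------
step 9: **----*-*----*-*--*****
step 10: -*-***----***----*-----
step 11: *----*-***--*-***--****
step 12: *-***----*-*----*-*----
step 13: ----*-***----***----***
step 14: -***----*-***--*-***--*
step 15: ---*-***----*-*----*-*-
step 16: ***----*-***----***----
step 17: --*-***----*-***--*-***
step 18: -*----*-***----*-*----*
step 19: ---***----*-***----***-

10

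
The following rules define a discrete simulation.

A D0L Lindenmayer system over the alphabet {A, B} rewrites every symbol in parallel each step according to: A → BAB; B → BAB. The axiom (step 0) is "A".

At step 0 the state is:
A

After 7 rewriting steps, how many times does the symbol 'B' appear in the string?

0) A
1) BAB
2) BABBABBAB
3) BABBABBABBABBABBABBABBABBAB
4) BABBABBABBABBABBABBABBABBABBABBABBABBABBABBABBABBABBABBABBABBABBABBABBABBABBABBAB
5) BABBABBABBABBABBABBABBABBABBABBABBABBABBABBABBABBABBABBABB…BBABBABBABBABBABBABBABBABBABBABBABBABBABBABBABBABBABBABBAB  (len 243)
6) BABBABBABBABBABBABBABBABBABBABBABBABBABBABBABBABBABBABBABB…BBABBABBABBABBABBABBABBABBABBABBABBABBABBABBABBABBABBABBAB  (len 729)
7) BABBABBABBABBABBABBABBABBABBABBABBABBABBABBABBABBABBABBABB…BBABBABBABBABBABBABBABBABBABBABBABBABBABBABBABBABBABBABBAB  (len 2187)

1458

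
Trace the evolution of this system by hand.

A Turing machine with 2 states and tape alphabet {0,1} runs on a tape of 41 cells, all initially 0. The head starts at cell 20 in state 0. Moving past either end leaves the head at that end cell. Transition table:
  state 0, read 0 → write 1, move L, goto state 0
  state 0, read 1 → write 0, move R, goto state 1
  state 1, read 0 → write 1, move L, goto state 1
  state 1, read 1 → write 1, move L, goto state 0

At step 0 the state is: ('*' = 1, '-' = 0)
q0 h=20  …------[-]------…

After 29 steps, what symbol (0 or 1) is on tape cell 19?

0) q0 h=20  …------[-]------…
1) q0 h=19  …------[-]*-----…
2) q0 h=18  …------[-]**----…
3) q0 h=17  …------[-]***---…
4) q0 h=16  …------[-]****--…
5) q0 h=15  …------[-]*****-…
6) q0 h=14  …------[-]******…
7) q0 h=13  …------[-]******…
8) q0 h=12  …------[-]******…
9) q0 h=11  …------[-]******…
10) q0 h=10  …------[-]******…
11) q0 h= 9  …------[-]******…
12) q0 h= 8  …------[-]******…
13) q0 h= 7  …------[-]******…
14) q0 h= 6  |------[-]******…
15) q0 h= 5  |-----[-]******…
16) q0 h= 4  |----[-]******…
17) q0 h= 3  |---[-]******…
18) q0 h= 2  |--[-]******…
19) q0 h= 1  |-[-]******…
20) q0 h= 0  |[-]******…
21) q0 h= 0  |[*]******…
22) q1 h= 1  |-[*]******…
23) q0 h= 0  |[-]******…
24) q0 h= 0  |[*]******…
25) q1 h= 1  |-[*]******…
26) q0 h= 0  |[-]******…
27) q0 h= 0  |[*]******…
28) q1 h= 1  |-[*]******…
29) q0 h= 0  |[-]******…

1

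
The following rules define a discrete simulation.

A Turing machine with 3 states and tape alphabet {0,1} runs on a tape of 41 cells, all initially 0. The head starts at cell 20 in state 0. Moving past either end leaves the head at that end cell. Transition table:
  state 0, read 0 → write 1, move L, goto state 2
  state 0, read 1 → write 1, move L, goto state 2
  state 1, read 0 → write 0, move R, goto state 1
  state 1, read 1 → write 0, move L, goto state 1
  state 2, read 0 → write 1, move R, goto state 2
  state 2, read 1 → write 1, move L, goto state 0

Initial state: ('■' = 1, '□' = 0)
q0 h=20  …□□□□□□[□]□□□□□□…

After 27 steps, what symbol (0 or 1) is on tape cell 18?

[0] q0 h=20  …□□□□□□[□]□□□□□□…
[1] q2 h=19  …□□□□□□[□]■□□□□□…
[2] q2 h=20  …□□□□□■[■]□□□□□□…
[3] q0 h=19  …□□□□□□[■]■□□□□□…
[4] q2 h=18  …□□□□□□[□]■■□□□□…
[5] q2 h=19  …□□□□□■[■]■□□□□□…
[6] q0 h=18  …□□□□□□[■]■■□□□□…
[7] q2 h=17  …□□□□□□[□]■■■□□□…
[8] q2 h=18  …□□□□□■[■]■■□□□□…
[9] q0 h=17  …□□□□□□[■]■■■□□□…
[10] q2 h=16  …□□□□□□[□]■■■■□□…
[11] q2 h=17  …□□□□□■[■]■■■□□□…
[12] q0 h=16  …□□□□□□[■]■■■■□□…
[13] q2 h=15  …□□□□□□[□]■■■■■□…
[14] q2 h=16  …□□□□□■[■]■■■■□□…
[15] q0 h=15  …□□□□□□[■]■■■■■□…
[16] q2 h=14  …□□□□□□[□]■■■■■■…
[17] q2 h=15  …□□□□□■[■]■■■■■□…
[18] q0 h=14  …□□□□□□[■]■■■■■■…
[19] q2 h=13  …□□□□□□[□]■■■■■■…
[20] q2 h=14  …□□□□□■[■]■■■■■■…
[21] q0 h=13  …□□□□□□[■]■■■■■■…
[22] q2 h=12  …□□□□□□[□]■■■■■■…
[23] q2 h=13  …□□□□□■[■]■■■■■■…
[24] q0 h=12  …□□□□□□[■]■■■■■■…
[25] q2 h=11  …□□□□□□[□]■■■■■■…
[26] q2 h=12  …□□□□□■[■]■■■■■■…
[27] q0 h=11  …□□□□□□[■]■■■■■■…

1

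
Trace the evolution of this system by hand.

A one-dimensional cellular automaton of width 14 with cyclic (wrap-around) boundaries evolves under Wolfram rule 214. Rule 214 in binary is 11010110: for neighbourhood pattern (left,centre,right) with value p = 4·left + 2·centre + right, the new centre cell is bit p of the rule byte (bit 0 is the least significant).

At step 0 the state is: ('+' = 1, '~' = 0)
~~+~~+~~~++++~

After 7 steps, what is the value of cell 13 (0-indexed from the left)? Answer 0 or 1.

step 0: ~~+~~+~~~++++~
step 1: ~++++++~+~++++
step 2: ~~+++++~+~~+++
step 3: ++~++++~+++~++
step 4: ++~~+++~~++~~+
step 5: ++++~++++~+++~
step 6: ~+++~~+++~~++~
step 7: +~++++~++++~++

1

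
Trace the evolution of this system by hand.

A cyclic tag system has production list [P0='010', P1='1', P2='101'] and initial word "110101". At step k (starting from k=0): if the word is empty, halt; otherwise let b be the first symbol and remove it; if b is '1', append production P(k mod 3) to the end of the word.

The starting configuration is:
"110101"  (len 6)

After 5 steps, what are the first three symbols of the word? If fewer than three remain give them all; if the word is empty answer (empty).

101

step 0: "110101"  (len 6)
step 1: "10101010"  (len 8)
step 2: "01010101"  (len 8)
step 3: "1010101"  (len 7)
step 4: "010101010"  (len 9)
step 5: "10101010"  (len 8)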